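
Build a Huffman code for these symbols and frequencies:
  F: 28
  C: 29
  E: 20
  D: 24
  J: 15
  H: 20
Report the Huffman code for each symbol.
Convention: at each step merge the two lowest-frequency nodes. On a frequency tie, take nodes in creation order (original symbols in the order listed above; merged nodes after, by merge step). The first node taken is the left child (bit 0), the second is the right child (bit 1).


Huffman tree construction:
Step 1: Merge J(15) + E(20) = 35
Step 2: Merge H(20) + D(24) = 44
Step 3: Merge F(28) + C(29) = 57
Step 4: Merge (J+E)(35) + (H+D)(44) = 79
Step 5: Merge (F+C)(57) + ((J+E)+(H+D))(79) = 136
Read each symbol's code off the tree from the root (left child = 0, right child = 1).

Codes:
  F: 00 (length 2)
  C: 01 (length 2)
  E: 101 (length 3)
  D: 111 (length 3)
  J: 100 (length 3)
  H: 110 (length 3)
Average code length: 351/136 = 2.5809 bits/symbol


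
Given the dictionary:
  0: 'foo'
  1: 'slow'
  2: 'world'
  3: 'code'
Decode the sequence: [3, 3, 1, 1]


Look up each index in the dictionary:
  3 -> 'code'
  3 -> 'code'
  1 -> 'slow'
  1 -> 'slow'

Decoded: "code code slow slow"


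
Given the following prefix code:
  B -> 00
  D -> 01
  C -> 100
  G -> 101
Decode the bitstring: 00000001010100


Decoding step by step:
Bits 00 -> B
Bits 00 -> B
Bits 00 -> B
Bits 01 -> D
Bits 01 -> D
Bits 01 -> D
Bits 00 -> B


Decoded message: BBBDDDB


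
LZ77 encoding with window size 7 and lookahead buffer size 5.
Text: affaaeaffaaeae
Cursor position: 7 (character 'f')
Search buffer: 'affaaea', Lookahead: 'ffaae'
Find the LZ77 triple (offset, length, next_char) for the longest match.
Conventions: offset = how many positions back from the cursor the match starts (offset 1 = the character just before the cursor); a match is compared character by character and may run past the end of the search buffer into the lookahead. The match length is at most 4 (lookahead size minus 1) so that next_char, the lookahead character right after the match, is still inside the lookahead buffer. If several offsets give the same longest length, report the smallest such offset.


Try each offset into the search buffer:
  offset=1 (pos 6, char 'a'): match length 0
  offset=2 (pos 5, char 'e'): match length 0
  offset=3 (pos 4, char 'a'): match length 0
  offset=4 (pos 3, char 'a'): match length 0
  offset=5 (pos 2, char 'f'): match length 1
  offset=6 (pos 1, char 'f'): match length 4
  offset=7 (pos 0, char 'a'): match length 0
Longest match has length 4 at offset 6.
next_char = character at position 7 + 4 = 11 -> 'e'

Best match: offset=6, length=4 (matching 'ffaa' starting at position 1)
LZ77 triple: (6, 4, 'e')


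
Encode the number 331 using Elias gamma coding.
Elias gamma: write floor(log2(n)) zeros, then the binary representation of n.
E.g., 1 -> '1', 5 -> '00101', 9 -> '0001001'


num_bits = floor(log2(331)) + 1 = 9
leading_zeros = num_bits - 1 = 8
binary(331) = 101001011

Elias gamma(331) = '00000000' + '101001011' = 00000000101001011 (17 bits)


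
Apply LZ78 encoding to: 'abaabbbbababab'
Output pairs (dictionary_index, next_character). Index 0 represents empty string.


LZ78 encoding steps:
Dictionary: {0: ''}
Step 1: w='' (idx 0), next='a' -> output (0, 'a'), add 'a' as idx 1
Step 2: w='' (idx 0), next='b' -> output (0, 'b'), add 'b' as idx 2
Step 3: w='a' (idx 1), next='a' -> output (1, 'a'), add 'aa' as idx 3
Step 4: w='b' (idx 2), next='b' -> output (2, 'b'), add 'bb' as idx 4
Step 5: w='bb' (idx 4), next='a' -> output (4, 'a'), add 'bba' as idx 5
Step 6: w='b' (idx 2), next='a' -> output (2, 'a'), add 'ba' as idx 6
Step 7: w='ba' (idx 6), next='b' -> output (6, 'b'), add 'bab' as idx 7


Encoded: [(0, 'a'), (0, 'b'), (1, 'a'), (2, 'b'), (4, 'a'), (2, 'a'), (6, 'b')]


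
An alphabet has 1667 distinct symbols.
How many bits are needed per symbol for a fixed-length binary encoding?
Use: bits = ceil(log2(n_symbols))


log2(1667) = 10.703
Bracket: 2^10 = 1024 < 1667 <= 2^11 = 2048
So ceil(log2(1667)) = 11

bits = ceil(log2(1667)) = ceil(10.703) = 11 bits


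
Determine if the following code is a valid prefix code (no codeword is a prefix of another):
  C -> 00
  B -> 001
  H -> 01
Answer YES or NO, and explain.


Checking each pair (does one codeword prefix another?):
  C='00' vs B='001': prefix -- VIOLATION

NO -- this is NOT a valid prefix code. C (00) is a prefix of B (001).


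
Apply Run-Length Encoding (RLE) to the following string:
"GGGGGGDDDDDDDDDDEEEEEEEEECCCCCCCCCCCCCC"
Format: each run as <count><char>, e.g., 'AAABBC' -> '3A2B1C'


Scanning runs left to right:
  i=0: run of 'G' x 6 -> '6G'
  i=6: run of 'D' x 10 -> '10D'
  i=16: run of 'E' x 9 -> '9E'
  i=25: run of 'C' x 14 -> '14C'

RLE = 6G10D9E14C


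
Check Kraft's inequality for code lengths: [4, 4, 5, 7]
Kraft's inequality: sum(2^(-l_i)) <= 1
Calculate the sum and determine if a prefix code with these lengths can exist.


Sum = 2^(-4) + 2^(-4) + 2^(-5) + 2^(-7)
    = 0.0625 + 0.0625 + 0.03125 + 0.0078125
    = 21/128 = 0.1640625
Since 0.1640625 <= 1, Kraft's inequality IS satisfied.
A prefix code with these lengths CAN exist.

Kraft sum = 0.1640625. Satisfied.


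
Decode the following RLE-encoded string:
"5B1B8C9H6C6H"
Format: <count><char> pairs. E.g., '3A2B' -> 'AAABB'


Expanding each <count><char> pair:
  5B -> 'BBBBB'
  1B -> 'B'
  8C -> 'CCCCCCCC'
  9H -> 'HHHHHHHHH'
  6C -> 'CCCCCC'
  6H -> 'HHHHHH'

Decoded = BBBBBBCCCCCCCCHHHHHHHHHCCCCCCHHHHHH


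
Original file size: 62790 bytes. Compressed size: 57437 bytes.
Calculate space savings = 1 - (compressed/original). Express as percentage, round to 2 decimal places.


ratio = compressed/original = 57437/62790 = 0.914748
savings = 1 - ratio = 1 - 0.914748 = 0.085252
as a percentage: 0.085252 * 100 = 8.53%

Space savings = 1 - 57437/62790 = 8.53%


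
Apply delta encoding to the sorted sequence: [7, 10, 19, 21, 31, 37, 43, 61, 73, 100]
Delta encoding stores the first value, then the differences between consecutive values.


First value: 7
Deltas:
  10 - 7 = 3
  19 - 10 = 9
  21 - 19 = 2
  31 - 21 = 10
  37 - 31 = 6
  43 - 37 = 6
  61 - 43 = 18
  73 - 61 = 12
  100 - 73 = 27


Delta encoded: [7, 3, 9, 2, 10, 6, 6, 18, 12, 27]


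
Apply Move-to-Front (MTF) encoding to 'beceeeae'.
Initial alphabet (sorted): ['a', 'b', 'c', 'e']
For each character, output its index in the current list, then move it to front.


MTF encoding:
'b': index 1 in ['a', 'b', 'c', 'e'] -> ['b', 'a', 'c', 'e']
'e': index 3 in ['b', 'a', 'c', 'e'] -> ['e', 'b', 'a', 'c']
'c': index 3 in ['e', 'b', 'a', 'c'] -> ['c', 'e', 'b', 'a']
'e': index 1 in ['c', 'e', 'b', 'a'] -> ['e', 'c', 'b', 'a']
'e': index 0 in ['e', 'c', 'b', 'a'] -> ['e', 'c', 'b', 'a']
'e': index 0 in ['e', 'c', 'b', 'a'] -> ['e', 'c', 'b', 'a']
'a': index 3 in ['e', 'c', 'b', 'a'] -> ['a', 'e', 'c', 'b']
'e': index 1 in ['a', 'e', 'c', 'b'] -> ['e', 'a', 'c', 'b']


Output: [1, 3, 3, 1, 0, 0, 3, 1]


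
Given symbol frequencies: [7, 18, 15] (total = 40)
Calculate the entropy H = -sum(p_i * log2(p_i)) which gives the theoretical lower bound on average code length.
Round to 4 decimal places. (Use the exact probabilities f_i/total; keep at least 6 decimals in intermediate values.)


Per-symbol terms -p_i * log2(p_i) with p_i = f_i/40:
  p = 7/40 = 0.175000: log2(p) = -2.514573, -p*log2(p) = 0.440050
  p = 18/40 = 0.450000: log2(p) = -1.152003, -p*log2(p) = 0.518401
  p = 15/40 = 0.375000: log2(p) = -1.415037, -p*log2(p) = 0.530639
H = 0.440050 + 0.518401 + 0.530639 = 1.489090

H = 1.4891 bits/symbol


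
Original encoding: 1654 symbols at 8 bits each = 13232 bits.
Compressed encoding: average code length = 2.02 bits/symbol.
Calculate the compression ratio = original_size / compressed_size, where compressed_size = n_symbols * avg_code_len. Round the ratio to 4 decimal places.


original_size = n_symbols * orig_bits = 1654 * 8 = 13232 bits
compressed_size = n_symbols * avg_code_len = 1654 * 2.02 = 3341.08 bits
ratio = original_size / compressed_size = 13232 / 3341.08 = 3.9604

Compression ratio = 3.9604


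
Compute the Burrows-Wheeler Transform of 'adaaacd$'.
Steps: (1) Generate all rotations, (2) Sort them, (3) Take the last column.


Rotations (sorted):
  0: $adaaacd -> last char: d
  1: aaacd$ad -> last char: d
  2: aacd$ada -> last char: a
  3: acd$adaa -> last char: a
  4: adaaacd$ -> last char: $
  5: cd$adaaa -> last char: a
  6: d$adaaac -> last char: c
  7: daaacd$a -> last char: a


BWT = ddaa$aca


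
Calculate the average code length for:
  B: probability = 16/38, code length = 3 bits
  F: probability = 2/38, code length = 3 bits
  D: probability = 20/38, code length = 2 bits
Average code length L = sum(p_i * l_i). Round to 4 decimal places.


Weighted contributions p_i * l_i:
  B: (16/38) * 3 = 48/38
  F: (2/38) * 3 = 6/38
  D: (20/38) * 2 = 40/38
Sum = (48 + 6 + 40)/38 = 94/38

L = 94/38 = 2.4737 bits/symbol


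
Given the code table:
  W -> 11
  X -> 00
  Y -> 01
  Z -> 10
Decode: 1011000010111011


Decoding:
10 -> Z
11 -> W
00 -> X
00 -> X
10 -> Z
11 -> W
10 -> Z
11 -> W


Result: ZWXXZWZW


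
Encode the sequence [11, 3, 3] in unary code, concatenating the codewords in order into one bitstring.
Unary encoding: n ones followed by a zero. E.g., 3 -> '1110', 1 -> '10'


Encode each number as n ones followed by a terminating 0:
  11 -> 111111111110 (12 bits)
  3 -> 1110 (4 bits)
  3 -> 1110 (4 bits)
Total length = 12 + 4 + 4 = 20 bits.

Unary([11, 3, 3]) = 11111111111011101110 (20 bits)


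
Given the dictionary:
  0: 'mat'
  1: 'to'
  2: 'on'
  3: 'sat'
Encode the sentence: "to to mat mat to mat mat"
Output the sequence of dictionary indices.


Look up each word in the dictionary:
  'to' -> 1
  'to' -> 1
  'mat' -> 0
  'mat' -> 0
  'to' -> 1
  'mat' -> 0
  'mat' -> 0

Encoded: [1, 1, 0, 0, 1, 0, 0]


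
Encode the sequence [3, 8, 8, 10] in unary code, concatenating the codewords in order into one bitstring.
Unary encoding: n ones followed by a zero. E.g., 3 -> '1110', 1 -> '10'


Encode each number as n ones followed by a terminating 0:
  3 -> 1110 (4 bits)
  8 -> 111111110 (9 bits)
  8 -> 111111110 (9 bits)
  10 -> 11111111110 (11 bits)
Total length = 4 + 9 + 9 + 11 = 33 bits.

Unary([3, 8, 8, 10]) = 111011111111011111111011111111110 (33 bits)


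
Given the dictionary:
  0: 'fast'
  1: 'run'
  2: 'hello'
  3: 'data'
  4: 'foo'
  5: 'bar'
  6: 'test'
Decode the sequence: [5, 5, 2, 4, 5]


Look up each index in the dictionary:
  5 -> 'bar'
  5 -> 'bar'
  2 -> 'hello'
  4 -> 'foo'
  5 -> 'bar'

Decoded: "bar bar hello foo bar"


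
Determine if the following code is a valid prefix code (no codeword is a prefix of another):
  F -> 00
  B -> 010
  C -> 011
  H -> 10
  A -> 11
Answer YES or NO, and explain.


Checking each pair (does one codeword prefix another?):
  F='00' vs B='010': no prefix
  F='00' vs C='011': no prefix
  F='00' vs H='10': no prefix
  F='00' vs A='11': no prefix
  B='010' vs F='00': no prefix
  B='010' vs C='011': no prefix
  B='010' vs H='10': no prefix
  B='010' vs A='11': no prefix
  C='011' vs F='00': no prefix
  C='011' vs B='010': no prefix
  C='011' vs H='10': no prefix
  C='011' vs A='11': no prefix
  H='10' vs F='00': no prefix
  H='10' vs B='010': no prefix
  H='10' vs C='011': no prefix
  H='10' vs A='11': no prefix
  A='11' vs F='00': no prefix
  A='11' vs B='010': no prefix
  A='11' vs C='011': no prefix
  A='11' vs H='10': no prefix
No violation found over all pairs.

YES -- this is a valid prefix code. No codeword is a prefix of any other codeword.


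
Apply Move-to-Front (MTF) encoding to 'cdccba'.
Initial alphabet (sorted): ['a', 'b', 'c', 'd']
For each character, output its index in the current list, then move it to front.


MTF encoding:
'c': index 2 in ['a', 'b', 'c', 'd'] -> ['c', 'a', 'b', 'd']
'd': index 3 in ['c', 'a', 'b', 'd'] -> ['d', 'c', 'a', 'b']
'c': index 1 in ['d', 'c', 'a', 'b'] -> ['c', 'd', 'a', 'b']
'c': index 0 in ['c', 'd', 'a', 'b'] -> ['c', 'd', 'a', 'b']
'b': index 3 in ['c', 'd', 'a', 'b'] -> ['b', 'c', 'd', 'a']
'a': index 3 in ['b', 'c', 'd', 'a'] -> ['a', 'b', 'c', 'd']


Output: [2, 3, 1, 0, 3, 3]


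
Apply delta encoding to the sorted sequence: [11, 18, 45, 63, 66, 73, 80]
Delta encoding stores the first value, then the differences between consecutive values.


First value: 11
Deltas:
  18 - 11 = 7
  45 - 18 = 27
  63 - 45 = 18
  66 - 63 = 3
  73 - 66 = 7
  80 - 73 = 7


Delta encoded: [11, 7, 27, 18, 3, 7, 7]


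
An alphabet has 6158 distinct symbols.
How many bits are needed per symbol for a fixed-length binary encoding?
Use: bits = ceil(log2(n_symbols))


log2(6158) = 12.5882
Bracket: 2^12 = 4096 < 6158 <= 2^13 = 8192
So ceil(log2(6158)) = 13

bits = ceil(log2(6158)) = ceil(12.5882) = 13 bits


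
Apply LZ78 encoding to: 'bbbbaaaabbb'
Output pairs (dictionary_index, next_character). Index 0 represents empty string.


LZ78 encoding steps:
Dictionary: {0: ''}
Step 1: w='' (idx 0), next='b' -> output (0, 'b'), add 'b' as idx 1
Step 2: w='b' (idx 1), next='b' -> output (1, 'b'), add 'bb' as idx 2
Step 3: w='b' (idx 1), next='a' -> output (1, 'a'), add 'ba' as idx 3
Step 4: w='' (idx 0), next='a' -> output (0, 'a'), add 'a' as idx 4
Step 5: w='a' (idx 4), next='a' -> output (4, 'a'), add 'aa' as idx 5
Step 6: w='bb' (idx 2), next='b' -> output (2, 'b'), add 'bbb' as idx 6


Encoded: [(0, 'b'), (1, 'b'), (1, 'a'), (0, 'a'), (4, 'a'), (2, 'b')]


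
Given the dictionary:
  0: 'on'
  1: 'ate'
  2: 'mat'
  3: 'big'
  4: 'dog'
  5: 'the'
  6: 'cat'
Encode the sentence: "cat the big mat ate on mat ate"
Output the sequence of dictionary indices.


Look up each word in the dictionary:
  'cat' -> 6
  'the' -> 5
  'big' -> 3
  'mat' -> 2
  'ate' -> 1
  'on' -> 0
  'mat' -> 2
  'ate' -> 1

Encoded: [6, 5, 3, 2, 1, 0, 2, 1]


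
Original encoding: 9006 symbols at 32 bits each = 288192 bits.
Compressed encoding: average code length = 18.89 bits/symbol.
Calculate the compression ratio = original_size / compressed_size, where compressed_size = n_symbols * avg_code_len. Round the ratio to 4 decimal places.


original_size = n_symbols * orig_bits = 9006 * 32 = 288192 bits
compressed_size = n_symbols * avg_code_len = 9006 * 18.89 = 170123.34 bits
ratio = original_size / compressed_size = 288192 / 170123.34 = 1.694

Compression ratio = 1.694


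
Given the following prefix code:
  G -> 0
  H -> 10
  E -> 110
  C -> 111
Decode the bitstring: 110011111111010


Decoding step by step:
Bits 110 -> E
Bits 0 -> G
Bits 111 -> C
Bits 111 -> C
Bits 110 -> E
Bits 10 -> H


Decoded message: EGCCEH


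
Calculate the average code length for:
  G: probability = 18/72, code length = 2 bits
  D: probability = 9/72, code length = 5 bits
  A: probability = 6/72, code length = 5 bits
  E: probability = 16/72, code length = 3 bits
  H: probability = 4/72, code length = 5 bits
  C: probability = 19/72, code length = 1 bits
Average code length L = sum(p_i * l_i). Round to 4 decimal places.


Weighted contributions p_i * l_i:
  G: (18/72) * 2 = 36/72
  D: (9/72) * 5 = 45/72
  A: (6/72) * 5 = 30/72
  E: (16/72) * 3 = 48/72
  H: (4/72) * 5 = 20/72
  C: (19/72) * 1 = 19/72
Sum = (36 + 45 + 30 + 48 + 20 + 19)/72 = 198/72

L = 198/72 = 2.7500 bits/symbol


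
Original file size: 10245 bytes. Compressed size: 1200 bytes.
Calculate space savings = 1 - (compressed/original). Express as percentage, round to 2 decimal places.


ratio = compressed/original = 1200/10245 = 0.11713
savings = 1 - ratio = 1 - 0.11713 = 0.88287
as a percentage: 0.88287 * 100 = 88.29%

Space savings = 1 - 1200/10245 = 88.29%


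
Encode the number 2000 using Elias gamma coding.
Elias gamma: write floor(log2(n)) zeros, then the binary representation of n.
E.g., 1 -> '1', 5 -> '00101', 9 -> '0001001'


num_bits = floor(log2(2000)) + 1 = 11
leading_zeros = num_bits - 1 = 10
binary(2000) = 11111010000

Elias gamma(2000) = '0000000000' + '11111010000' = 000000000011111010000 (21 bits)


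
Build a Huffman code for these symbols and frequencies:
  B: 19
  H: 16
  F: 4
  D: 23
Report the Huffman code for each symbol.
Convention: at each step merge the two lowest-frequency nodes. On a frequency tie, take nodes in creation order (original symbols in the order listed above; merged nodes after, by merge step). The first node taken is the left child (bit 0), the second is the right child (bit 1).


Huffman tree construction:
Step 1: Merge F(4) + H(16) = 20
Step 2: Merge B(19) + (F+H)(20) = 39
Step 3: Merge D(23) + (B+(F+H))(39) = 62
Read each symbol's code off the tree from the root (left child = 0, right child = 1).

Codes:
  B: 10 (length 2)
  H: 111 (length 3)
  F: 110 (length 3)
  D: 0 (length 1)
Average code length: 121/62 = 1.9516 bits/symbol


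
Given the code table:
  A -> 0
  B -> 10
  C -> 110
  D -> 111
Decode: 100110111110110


Decoding:
10 -> B
0 -> A
110 -> C
111 -> D
110 -> C
110 -> C


Result: BACDCC


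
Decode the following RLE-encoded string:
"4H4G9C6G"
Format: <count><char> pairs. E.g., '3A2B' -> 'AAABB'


Expanding each <count><char> pair:
  4H -> 'HHHH'
  4G -> 'GGGG'
  9C -> 'CCCCCCCCC'
  6G -> 'GGGGGG'

Decoded = HHHHGGGGCCCCCCCCCGGGGGG


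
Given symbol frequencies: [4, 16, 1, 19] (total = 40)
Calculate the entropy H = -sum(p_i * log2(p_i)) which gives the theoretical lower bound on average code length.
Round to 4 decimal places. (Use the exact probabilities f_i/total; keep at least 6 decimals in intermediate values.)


Per-symbol terms -p_i * log2(p_i) with p_i = f_i/40:
  p = 4/40 = 0.100000: log2(p) = -3.321928, -p*log2(p) = 0.332193
  p = 16/40 = 0.400000: log2(p) = -1.321928, -p*log2(p) = 0.528771
  p = 1/40 = 0.025000: log2(p) = -5.321928, -p*log2(p) = 0.133048
  p = 19/40 = 0.475000: log2(p) = -1.074001, -p*log2(p) = 0.510150
H = 0.332193 + 0.528771 + 0.133048 + 0.510150 = 1.504162

H = 1.5042 bits/symbol


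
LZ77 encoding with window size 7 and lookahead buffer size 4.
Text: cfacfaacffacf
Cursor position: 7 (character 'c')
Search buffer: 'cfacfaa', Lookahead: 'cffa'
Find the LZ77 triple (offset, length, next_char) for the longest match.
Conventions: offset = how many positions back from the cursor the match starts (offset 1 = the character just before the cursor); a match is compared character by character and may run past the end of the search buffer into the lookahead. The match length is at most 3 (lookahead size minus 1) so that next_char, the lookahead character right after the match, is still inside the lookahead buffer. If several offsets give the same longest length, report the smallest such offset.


Try each offset into the search buffer:
  offset=1 (pos 6, char 'a'): match length 0
  offset=2 (pos 5, char 'a'): match length 0
  offset=3 (pos 4, char 'f'): match length 0
  offset=4 (pos 3, char 'c'): match length 2
  offset=5 (pos 2, char 'a'): match length 0
  offset=6 (pos 1, char 'f'): match length 0
  offset=7 (pos 0, char 'c'): match length 2
Longest match has length 2, found at offsets 4, 7; take the smallest, offset 4.
next_char = character at position 7 + 2 = 9 -> 'f'

Best match: offset=4, length=2 (matching 'cf' starting at position 3)
LZ77 triple: (4, 2, 'f')


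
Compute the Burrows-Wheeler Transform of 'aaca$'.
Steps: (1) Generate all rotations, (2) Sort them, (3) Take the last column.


Rotations (sorted):
  0: $aaca -> last char: a
  1: a$aac -> last char: c
  2: aaca$ -> last char: $
  3: aca$a -> last char: a
  4: ca$aa -> last char: a


BWT = ac$aa


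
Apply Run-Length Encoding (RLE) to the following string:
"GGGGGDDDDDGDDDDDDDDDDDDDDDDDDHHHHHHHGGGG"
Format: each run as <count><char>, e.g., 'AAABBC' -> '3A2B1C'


Scanning runs left to right:
  i=0: run of 'G' x 5 -> '5G'
  i=5: run of 'D' x 5 -> '5D'
  i=10: run of 'G' x 1 -> '1G'
  i=11: run of 'D' x 18 -> '18D'
  i=29: run of 'H' x 7 -> '7H'
  i=36: run of 'G' x 4 -> '4G'

RLE = 5G5D1G18D7H4G


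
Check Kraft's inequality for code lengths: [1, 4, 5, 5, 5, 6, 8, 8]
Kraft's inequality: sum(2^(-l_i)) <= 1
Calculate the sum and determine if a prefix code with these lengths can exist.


Sum = 2^(-1) + 2^(-4) + 2^(-5) + 2^(-5) + 2^(-5) + 2^(-6) + 2^(-8) + 2^(-8)
    = 0.5 + 0.0625 + 0.03125 + 0.03125 + 0.03125 + 0.015625 + 0.00390625 + 0.00390625
    = 174/256 = 0.6796875
Since 0.6796875 <= 1, Kraft's inequality IS satisfied.
A prefix code with these lengths CAN exist.

Kraft sum = 0.6796875. Satisfied.


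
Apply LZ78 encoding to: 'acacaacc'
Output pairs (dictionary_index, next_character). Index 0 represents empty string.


LZ78 encoding steps:
Dictionary: {0: ''}
Step 1: w='' (idx 0), next='a' -> output (0, 'a'), add 'a' as idx 1
Step 2: w='' (idx 0), next='c' -> output (0, 'c'), add 'c' as idx 2
Step 3: w='a' (idx 1), next='c' -> output (1, 'c'), add 'ac' as idx 3
Step 4: w='a' (idx 1), next='a' -> output (1, 'a'), add 'aa' as idx 4
Step 5: w='c' (idx 2), next='c' -> output (2, 'c'), add 'cc' as idx 5


Encoded: [(0, 'a'), (0, 'c'), (1, 'c'), (1, 'a'), (2, 'c')]


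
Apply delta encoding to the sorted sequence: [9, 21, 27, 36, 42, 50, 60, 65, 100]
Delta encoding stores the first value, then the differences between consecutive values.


First value: 9
Deltas:
  21 - 9 = 12
  27 - 21 = 6
  36 - 27 = 9
  42 - 36 = 6
  50 - 42 = 8
  60 - 50 = 10
  65 - 60 = 5
  100 - 65 = 35


Delta encoded: [9, 12, 6, 9, 6, 8, 10, 5, 35]


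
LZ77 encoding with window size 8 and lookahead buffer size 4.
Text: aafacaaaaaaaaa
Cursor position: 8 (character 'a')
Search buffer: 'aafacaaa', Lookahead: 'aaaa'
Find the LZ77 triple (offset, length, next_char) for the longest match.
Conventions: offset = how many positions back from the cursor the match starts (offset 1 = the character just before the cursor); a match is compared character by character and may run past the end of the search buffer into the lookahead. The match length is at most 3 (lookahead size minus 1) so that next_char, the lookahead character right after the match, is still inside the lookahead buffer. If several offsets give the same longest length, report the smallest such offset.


Try each offset into the search buffer:
  offset=1 (pos 7, char 'a'): match length 3
  offset=2 (pos 6, char 'a'): match length 3
  offset=3 (pos 5, char 'a'): match length 3
  offset=4 (pos 4, char 'c'): match length 0
  offset=5 (pos 3, char 'a'): match length 1
  offset=6 (pos 2, char 'f'): match length 0
  offset=7 (pos 1, char 'a'): match length 1
  offset=8 (pos 0, char 'a'): match length 2
Longest match has length 3, found at offsets 1, 2, 3; take the smallest, offset 1.
next_char = character at position 8 + 3 = 11 -> 'a'

Best match: offset=1, length=3 (matching 'aaa' starting at position 7)
LZ77 triple: (1, 3, 'a')


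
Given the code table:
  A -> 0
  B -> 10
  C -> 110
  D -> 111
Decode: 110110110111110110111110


Decoding:
110 -> C
110 -> C
110 -> C
111 -> D
110 -> C
110 -> C
111 -> D
110 -> C


Result: CCCDCCDC


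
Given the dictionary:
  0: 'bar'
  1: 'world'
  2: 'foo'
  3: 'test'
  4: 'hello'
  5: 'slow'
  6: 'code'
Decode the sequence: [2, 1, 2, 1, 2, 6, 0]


Look up each index in the dictionary:
  2 -> 'foo'
  1 -> 'world'
  2 -> 'foo'
  1 -> 'world'
  2 -> 'foo'
  6 -> 'code'
  0 -> 'bar'

Decoded: "foo world foo world foo code bar"


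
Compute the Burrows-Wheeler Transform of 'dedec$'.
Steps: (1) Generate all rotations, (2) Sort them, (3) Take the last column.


Rotations (sorted):
  0: $dedec -> last char: c
  1: c$dede -> last char: e
  2: dec$de -> last char: e
  3: dedec$ -> last char: $
  4: ec$ded -> last char: d
  5: edec$d -> last char: d


BWT = cee$dd


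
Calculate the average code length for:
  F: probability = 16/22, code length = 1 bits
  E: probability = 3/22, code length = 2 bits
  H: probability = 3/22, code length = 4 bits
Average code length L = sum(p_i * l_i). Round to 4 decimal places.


Weighted contributions p_i * l_i:
  F: (16/22) * 1 = 16/22
  E: (3/22) * 2 = 6/22
  H: (3/22) * 4 = 12/22
Sum = (16 + 6 + 12)/22 = 34/22

L = 34/22 = 1.5455 bits/symbol


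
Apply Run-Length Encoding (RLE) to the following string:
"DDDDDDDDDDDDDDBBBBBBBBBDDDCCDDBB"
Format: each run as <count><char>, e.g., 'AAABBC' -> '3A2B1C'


Scanning runs left to right:
  i=0: run of 'D' x 14 -> '14D'
  i=14: run of 'B' x 9 -> '9B'
  i=23: run of 'D' x 3 -> '3D'
  i=26: run of 'C' x 2 -> '2C'
  i=28: run of 'D' x 2 -> '2D'
  i=30: run of 'B' x 2 -> '2B'

RLE = 14D9B3D2C2D2B


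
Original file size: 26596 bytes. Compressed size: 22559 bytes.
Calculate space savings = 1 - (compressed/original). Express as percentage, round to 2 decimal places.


ratio = compressed/original = 22559/26596 = 0.84821
savings = 1 - ratio = 1 - 0.84821 = 0.15179
as a percentage: 0.15179 * 100 = 15.18%

Space savings = 1 - 22559/26596 = 15.18%


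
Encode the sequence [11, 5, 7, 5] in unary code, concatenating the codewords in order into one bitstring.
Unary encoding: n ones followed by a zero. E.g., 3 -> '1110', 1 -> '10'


Encode each number as n ones followed by a terminating 0:
  11 -> 111111111110 (12 bits)
  5 -> 111110 (6 bits)
  7 -> 11111110 (8 bits)
  5 -> 111110 (6 bits)
Total length = 12 + 6 + 8 + 6 = 32 bits.

Unary([11, 5, 7, 5]) = 11111111111011111011111110111110 (32 bits)


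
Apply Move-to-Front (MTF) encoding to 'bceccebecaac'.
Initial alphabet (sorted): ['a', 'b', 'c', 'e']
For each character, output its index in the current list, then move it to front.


MTF encoding:
'b': index 1 in ['a', 'b', 'c', 'e'] -> ['b', 'a', 'c', 'e']
'c': index 2 in ['b', 'a', 'c', 'e'] -> ['c', 'b', 'a', 'e']
'e': index 3 in ['c', 'b', 'a', 'e'] -> ['e', 'c', 'b', 'a']
'c': index 1 in ['e', 'c', 'b', 'a'] -> ['c', 'e', 'b', 'a']
'c': index 0 in ['c', 'e', 'b', 'a'] -> ['c', 'e', 'b', 'a']
'e': index 1 in ['c', 'e', 'b', 'a'] -> ['e', 'c', 'b', 'a']
'b': index 2 in ['e', 'c', 'b', 'a'] -> ['b', 'e', 'c', 'a']
'e': index 1 in ['b', 'e', 'c', 'a'] -> ['e', 'b', 'c', 'a']
'c': index 2 in ['e', 'b', 'c', 'a'] -> ['c', 'e', 'b', 'a']
'a': index 3 in ['c', 'e', 'b', 'a'] -> ['a', 'c', 'e', 'b']
'a': index 0 in ['a', 'c', 'e', 'b'] -> ['a', 'c', 'e', 'b']
'c': index 1 in ['a', 'c', 'e', 'b'] -> ['c', 'a', 'e', 'b']


Output: [1, 2, 3, 1, 0, 1, 2, 1, 2, 3, 0, 1]


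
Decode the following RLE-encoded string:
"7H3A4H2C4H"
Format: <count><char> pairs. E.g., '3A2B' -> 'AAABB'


Expanding each <count><char> pair:
  7H -> 'HHHHHHH'
  3A -> 'AAA'
  4H -> 'HHHH'
  2C -> 'CC'
  4H -> 'HHHH'

Decoded = HHHHHHHAAAHHHHCCHHHH


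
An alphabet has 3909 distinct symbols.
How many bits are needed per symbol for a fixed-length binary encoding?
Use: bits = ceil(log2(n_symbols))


log2(3909) = 11.9326
Bracket: 2^11 = 2048 < 3909 <= 2^12 = 4096
So ceil(log2(3909)) = 12

bits = ceil(log2(3909)) = ceil(11.9326) = 12 bits


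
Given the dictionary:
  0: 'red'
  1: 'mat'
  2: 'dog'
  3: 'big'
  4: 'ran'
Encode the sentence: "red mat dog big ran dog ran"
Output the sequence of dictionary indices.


Look up each word in the dictionary:
  'red' -> 0
  'mat' -> 1
  'dog' -> 2
  'big' -> 3
  'ran' -> 4
  'dog' -> 2
  'ran' -> 4

Encoded: [0, 1, 2, 3, 4, 2, 4]


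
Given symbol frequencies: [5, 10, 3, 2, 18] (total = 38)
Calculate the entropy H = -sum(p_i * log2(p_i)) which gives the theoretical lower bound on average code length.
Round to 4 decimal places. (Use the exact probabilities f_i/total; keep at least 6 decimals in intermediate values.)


Per-symbol terms -p_i * log2(p_i) with p_i = f_i/38:
  p = 5/38 = 0.131579: log2(p) = -2.925999, -p*log2(p) = 0.385000
  p = 10/38 = 0.263158: log2(p) = -1.925999, -p*log2(p) = 0.506842
  p = 3/38 = 0.078947: log2(p) = -3.662965, -p*log2(p) = 0.289181
  p = 2/38 = 0.052632: log2(p) = -4.247928, -p*log2(p) = 0.223575
  p = 18/38 = 0.473684: log2(p) = -1.078003, -p*log2(p) = 0.510633
H = 0.385000 + 0.506842 + 0.289181 + 0.223575 + 0.510633 = 1.915231

H = 1.9152 bits/symbol


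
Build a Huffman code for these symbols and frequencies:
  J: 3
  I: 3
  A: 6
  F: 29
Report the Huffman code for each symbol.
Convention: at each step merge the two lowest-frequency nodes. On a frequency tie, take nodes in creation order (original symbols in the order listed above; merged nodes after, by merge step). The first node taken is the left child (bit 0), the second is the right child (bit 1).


Huffman tree construction:
Step 1: Merge J(3) + I(3) = 6
Step 2: Merge A(6) + (J+I)(6) = 12
Step 3: Merge (A+(J+I))(12) + F(29) = 41
Read each symbol's code off the tree from the root (left child = 0, right child = 1).

Codes:
  J: 010 (length 3)
  I: 011 (length 3)
  A: 00 (length 2)
  F: 1 (length 1)
Average code length: 59/41 = 1.4390 bits/symbol


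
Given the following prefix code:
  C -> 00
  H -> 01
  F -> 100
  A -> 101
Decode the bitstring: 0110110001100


Decoding step by step:
Bits 01 -> H
Bits 101 -> A
Bits 100 -> F
Bits 01 -> H
Bits 100 -> F


Decoded message: HAFHF


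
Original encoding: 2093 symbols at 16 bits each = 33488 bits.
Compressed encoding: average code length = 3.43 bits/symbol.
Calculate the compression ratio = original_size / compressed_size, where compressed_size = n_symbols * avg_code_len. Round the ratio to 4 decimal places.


original_size = n_symbols * orig_bits = 2093 * 16 = 33488 bits
compressed_size = n_symbols * avg_code_len = 2093 * 3.43 = 7178.99 bits
ratio = original_size / compressed_size = 33488 / 7178.99 = 4.6647

Compression ratio = 4.6647


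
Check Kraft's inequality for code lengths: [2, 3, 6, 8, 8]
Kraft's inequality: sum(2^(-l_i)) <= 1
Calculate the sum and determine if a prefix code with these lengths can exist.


Sum = 2^(-2) + 2^(-3) + 2^(-6) + 2^(-8) + 2^(-8)
    = 0.25 + 0.125 + 0.015625 + 0.00390625 + 0.00390625
    = 102/256 = 0.3984375
Since 0.3984375 <= 1, Kraft's inequality IS satisfied.
A prefix code with these lengths CAN exist.

Kraft sum = 0.3984375. Satisfied.


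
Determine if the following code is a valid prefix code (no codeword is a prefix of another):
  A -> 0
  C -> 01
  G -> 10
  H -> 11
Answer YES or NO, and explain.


Checking each pair (does one codeword prefix another?):
  A='0' vs C='01': prefix -- VIOLATION

NO -- this is NOT a valid prefix code. A (0) is a prefix of C (01).


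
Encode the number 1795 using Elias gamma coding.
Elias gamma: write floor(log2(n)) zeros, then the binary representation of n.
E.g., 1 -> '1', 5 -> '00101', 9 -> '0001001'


num_bits = floor(log2(1795)) + 1 = 11
leading_zeros = num_bits - 1 = 10
binary(1795) = 11100000011

Elias gamma(1795) = '0000000000' + '11100000011' = 000000000011100000011 (21 bits)


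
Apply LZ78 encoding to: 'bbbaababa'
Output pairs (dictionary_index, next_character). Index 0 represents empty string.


LZ78 encoding steps:
Dictionary: {0: ''}
Step 1: w='' (idx 0), next='b' -> output (0, 'b'), add 'b' as idx 1
Step 2: w='b' (idx 1), next='b' -> output (1, 'b'), add 'bb' as idx 2
Step 3: w='' (idx 0), next='a' -> output (0, 'a'), add 'a' as idx 3
Step 4: w='a' (idx 3), next='b' -> output (3, 'b'), add 'ab' as idx 4
Step 5: w='ab' (idx 4), next='a' -> output (4, 'a'), add 'aba' as idx 5


Encoded: [(0, 'b'), (1, 'b'), (0, 'a'), (3, 'b'), (4, 'a')]


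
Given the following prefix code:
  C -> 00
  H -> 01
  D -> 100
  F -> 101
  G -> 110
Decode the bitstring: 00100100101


Decoding step by step:
Bits 00 -> C
Bits 100 -> D
Bits 100 -> D
Bits 101 -> F


Decoded message: CDDF


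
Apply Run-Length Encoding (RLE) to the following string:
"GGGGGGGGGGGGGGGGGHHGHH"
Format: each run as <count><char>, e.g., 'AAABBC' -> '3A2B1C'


Scanning runs left to right:
  i=0: run of 'G' x 17 -> '17G'
  i=17: run of 'H' x 2 -> '2H'
  i=19: run of 'G' x 1 -> '1G'
  i=20: run of 'H' x 2 -> '2H'

RLE = 17G2H1G2H


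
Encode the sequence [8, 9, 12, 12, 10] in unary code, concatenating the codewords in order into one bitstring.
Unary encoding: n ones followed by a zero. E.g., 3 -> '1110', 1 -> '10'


Encode each number as n ones followed by a terminating 0:
  8 -> 111111110 (9 bits)
  9 -> 1111111110 (10 bits)
  12 -> 1111111111110 (13 bits)
  12 -> 1111111111110 (13 bits)
  10 -> 11111111110 (11 bits)
Total length = 9 + 10 + 13 + 13 + 11 = 56 bits.

Unary([8, 9, 12, 12, 10]) = 11111111011111111101111111111110111111111111011111111110 (56 bits)


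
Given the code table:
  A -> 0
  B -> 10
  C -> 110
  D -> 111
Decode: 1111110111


Decoding:
111 -> D
111 -> D
0 -> A
111 -> D


Result: DDAD


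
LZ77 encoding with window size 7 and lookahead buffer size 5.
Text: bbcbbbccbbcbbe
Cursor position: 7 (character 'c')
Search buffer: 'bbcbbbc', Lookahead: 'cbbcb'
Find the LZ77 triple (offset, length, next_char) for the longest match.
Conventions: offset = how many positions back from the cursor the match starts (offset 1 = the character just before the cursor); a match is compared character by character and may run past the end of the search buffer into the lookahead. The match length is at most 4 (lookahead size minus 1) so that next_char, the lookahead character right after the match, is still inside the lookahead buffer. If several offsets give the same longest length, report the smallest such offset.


Try each offset into the search buffer:
  offset=1 (pos 6, char 'c'): match length 1
  offset=2 (pos 5, char 'b'): match length 0
  offset=3 (pos 4, char 'b'): match length 0
  offset=4 (pos 3, char 'b'): match length 0
  offset=5 (pos 2, char 'c'): match length 3
  offset=6 (pos 1, char 'b'): match length 0
  offset=7 (pos 0, char 'b'): match length 0
Longest match has length 3 at offset 5.
next_char = character at position 7 + 3 = 10 -> 'c'

Best match: offset=5, length=3 (matching 'cbb' starting at position 2)
LZ77 triple: (5, 3, 'c')


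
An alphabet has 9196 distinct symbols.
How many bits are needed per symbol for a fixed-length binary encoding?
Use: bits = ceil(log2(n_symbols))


log2(9196) = 13.1668
Bracket: 2^13 = 8192 < 9196 <= 2^14 = 16384
So ceil(log2(9196)) = 14

bits = ceil(log2(9196)) = ceil(13.1668) = 14 bits


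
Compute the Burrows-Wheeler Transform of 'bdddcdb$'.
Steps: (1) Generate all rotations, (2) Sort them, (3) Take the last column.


Rotations (sorted):
  0: $bdddcdb -> last char: b
  1: b$bdddcd -> last char: d
  2: bdddcdb$ -> last char: $
  3: cdb$bddd -> last char: d
  4: db$bdddc -> last char: c
  5: dcdb$bdd -> last char: d
  6: ddcdb$bd -> last char: d
  7: dddcdb$b -> last char: b


BWT = bd$dcddb


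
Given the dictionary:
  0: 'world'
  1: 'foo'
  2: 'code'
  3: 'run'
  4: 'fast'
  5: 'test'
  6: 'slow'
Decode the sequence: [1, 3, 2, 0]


Look up each index in the dictionary:
  1 -> 'foo'
  3 -> 'run'
  2 -> 'code'
  0 -> 'world'

Decoded: "foo run code world"


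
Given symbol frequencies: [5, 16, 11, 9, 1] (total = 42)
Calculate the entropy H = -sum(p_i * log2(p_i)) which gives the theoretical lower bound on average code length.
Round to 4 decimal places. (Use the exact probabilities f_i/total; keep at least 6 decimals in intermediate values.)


Per-symbol terms -p_i * log2(p_i) with p_i = f_i/42:
  p = 5/42 = 0.119048: log2(p) = -3.070389, -p*log2(p) = 0.365523
  p = 16/42 = 0.380952: log2(p) = -1.392317, -p*log2(p) = 0.530407
  p = 11/42 = 0.261905: log2(p) = -1.932886, -p*log2(p) = 0.506232
  p = 9/42 = 0.214286: log2(p) = -2.222392, -p*log2(p) = 0.476227
  p = 1/42 = 0.023810: log2(p) = -5.392317, -p*log2(p) = 0.128389
H = 0.365523 + 0.530407 + 0.506232 + 0.476227 + 0.128389 = 2.006778

H = 2.0068 bits/symbol


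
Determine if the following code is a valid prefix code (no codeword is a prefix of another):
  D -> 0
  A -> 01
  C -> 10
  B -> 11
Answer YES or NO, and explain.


Checking each pair (does one codeword prefix another?):
  D='0' vs A='01': prefix -- VIOLATION

NO -- this is NOT a valid prefix code. D (0) is a prefix of A (01).


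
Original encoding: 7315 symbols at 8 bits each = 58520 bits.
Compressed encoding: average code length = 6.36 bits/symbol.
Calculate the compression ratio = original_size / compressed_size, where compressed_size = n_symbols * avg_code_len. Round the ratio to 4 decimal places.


original_size = n_symbols * orig_bits = 7315 * 8 = 58520 bits
compressed_size = n_symbols * avg_code_len = 7315 * 6.36 = 46523.4 bits
ratio = original_size / compressed_size = 58520 / 46523.4 = 1.2579

Compression ratio = 1.2579


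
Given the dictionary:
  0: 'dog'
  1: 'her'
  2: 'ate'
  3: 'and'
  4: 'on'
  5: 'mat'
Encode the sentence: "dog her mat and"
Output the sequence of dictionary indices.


Look up each word in the dictionary:
  'dog' -> 0
  'her' -> 1
  'mat' -> 5
  'and' -> 3

Encoded: [0, 1, 5, 3]


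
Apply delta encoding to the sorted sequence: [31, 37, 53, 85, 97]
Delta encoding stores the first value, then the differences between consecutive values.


First value: 31
Deltas:
  37 - 31 = 6
  53 - 37 = 16
  85 - 53 = 32
  97 - 85 = 12


Delta encoded: [31, 6, 16, 32, 12]


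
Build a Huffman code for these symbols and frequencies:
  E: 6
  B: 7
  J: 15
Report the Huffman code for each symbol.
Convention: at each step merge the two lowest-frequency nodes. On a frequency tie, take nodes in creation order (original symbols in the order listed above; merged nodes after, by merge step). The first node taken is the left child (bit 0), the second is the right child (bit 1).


Huffman tree construction:
Step 1: Merge E(6) + B(7) = 13
Step 2: Merge (E+B)(13) + J(15) = 28
Read each symbol's code off the tree from the root (left child = 0, right child = 1).

Codes:
  E: 00 (length 2)
  B: 01 (length 2)
  J: 1 (length 1)
Average code length: 41/28 = 1.4643 bits/symbol


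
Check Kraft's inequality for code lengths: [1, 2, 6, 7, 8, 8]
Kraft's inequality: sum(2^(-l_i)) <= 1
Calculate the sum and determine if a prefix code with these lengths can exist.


Sum = 2^(-1) + 2^(-2) + 2^(-6) + 2^(-7) + 2^(-8) + 2^(-8)
    = 0.5 + 0.25 + 0.015625 + 0.0078125 + 0.00390625 + 0.00390625
    = 200/256 = 0.78125
Since 0.78125 <= 1, Kraft's inequality IS satisfied.
A prefix code with these lengths CAN exist.

Kraft sum = 0.78125. Satisfied.


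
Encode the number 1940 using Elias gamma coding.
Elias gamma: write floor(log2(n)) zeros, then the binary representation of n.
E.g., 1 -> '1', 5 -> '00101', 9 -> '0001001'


num_bits = floor(log2(1940)) + 1 = 11
leading_zeros = num_bits - 1 = 10
binary(1940) = 11110010100

Elias gamma(1940) = '0000000000' + '11110010100' = 000000000011110010100 (21 bits)


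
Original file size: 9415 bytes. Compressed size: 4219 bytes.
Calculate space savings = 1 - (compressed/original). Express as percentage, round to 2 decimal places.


ratio = compressed/original = 4219/9415 = 0.448115
savings = 1 - ratio = 1 - 0.448115 = 0.551885
as a percentage: 0.551885 * 100 = 55.19%

Space savings = 1 - 4219/9415 = 55.19%


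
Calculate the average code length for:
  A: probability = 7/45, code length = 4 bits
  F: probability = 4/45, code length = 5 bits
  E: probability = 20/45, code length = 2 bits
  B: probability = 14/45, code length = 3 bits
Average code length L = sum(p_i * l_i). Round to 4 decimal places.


Weighted contributions p_i * l_i:
  A: (7/45) * 4 = 28/45
  F: (4/45) * 5 = 20/45
  E: (20/45) * 2 = 40/45
  B: (14/45) * 3 = 42/45
Sum = (28 + 20 + 40 + 42)/45 = 130/45

L = 130/45 = 2.8889 bits/symbol


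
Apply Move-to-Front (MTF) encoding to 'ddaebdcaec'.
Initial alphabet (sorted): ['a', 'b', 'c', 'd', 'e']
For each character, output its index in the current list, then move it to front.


MTF encoding:
'd': index 3 in ['a', 'b', 'c', 'd', 'e'] -> ['d', 'a', 'b', 'c', 'e']
'd': index 0 in ['d', 'a', 'b', 'c', 'e'] -> ['d', 'a', 'b', 'c', 'e']
'a': index 1 in ['d', 'a', 'b', 'c', 'e'] -> ['a', 'd', 'b', 'c', 'e']
'e': index 4 in ['a', 'd', 'b', 'c', 'e'] -> ['e', 'a', 'd', 'b', 'c']
'b': index 3 in ['e', 'a', 'd', 'b', 'c'] -> ['b', 'e', 'a', 'd', 'c']
'd': index 3 in ['b', 'e', 'a', 'd', 'c'] -> ['d', 'b', 'e', 'a', 'c']
'c': index 4 in ['d', 'b', 'e', 'a', 'c'] -> ['c', 'd', 'b', 'e', 'a']
'a': index 4 in ['c', 'd', 'b', 'e', 'a'] -> ['a', 'c', 'd', 'b', 'e']
'e': index 4 in ['a', 'c', 'd', 'b', 'e'] -> ['e', 'a', 'c', 'd', 'b']
'c': index 2 in ['e', 'a', 'c', 'd', 'b'] -> ['c', 'e', 'a', 'd', 'b']


Output: [3, 0, 1, 4, 3, 3, 4, 4, 4, 2]
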